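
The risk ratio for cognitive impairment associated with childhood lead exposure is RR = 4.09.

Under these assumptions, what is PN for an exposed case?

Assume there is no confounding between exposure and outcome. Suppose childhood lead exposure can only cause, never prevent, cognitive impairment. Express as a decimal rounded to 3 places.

Under exogeneity and monotonicity, PN = (RR − 1) / RR = 1 − 1/RR.
PN = (4.09 − 1) / 4.09 = 3.09 / 4.09 ≈ 0.7555

PN ≈ 0.756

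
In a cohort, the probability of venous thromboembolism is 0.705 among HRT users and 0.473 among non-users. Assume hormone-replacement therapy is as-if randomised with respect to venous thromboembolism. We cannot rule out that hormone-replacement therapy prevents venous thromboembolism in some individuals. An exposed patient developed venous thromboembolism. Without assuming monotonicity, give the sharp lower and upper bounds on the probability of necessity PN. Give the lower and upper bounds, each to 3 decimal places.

0.329 ≤ PN ≤ 0.748

Let p₁ = 0.705, p₀ = 0.473.
Under exogeneity alone the bounds on PN are max{0,(p₁−p₀)/p₁} ≤ PN ≤ min{1,(1−p₀)/p₁}.
  lower = (p₁ − p₀)/p₁ = 0.232 / 0.705 ≈ 0.3291
  upper = min{1, (1 − p₀)/p₁} = 0.527 / 0.705 ≈ 0.7475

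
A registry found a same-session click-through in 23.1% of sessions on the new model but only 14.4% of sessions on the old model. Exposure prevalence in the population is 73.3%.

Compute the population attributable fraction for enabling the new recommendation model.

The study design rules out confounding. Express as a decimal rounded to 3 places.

PAF ≈ 0.307

p₁ = 0.231, p₀ = 0.144.
Overall risk P(Y=1) = π·p₁ + (1−π)·p₀ = 0.733×0.231 + 0.267×0.144 = 0.20777.
Under exogeneity, PAF = [P(Y=1) − p₀] / P(Y=1).
PAF = (0.20777 − 0.144) / 0.20777 ≈ 0.3069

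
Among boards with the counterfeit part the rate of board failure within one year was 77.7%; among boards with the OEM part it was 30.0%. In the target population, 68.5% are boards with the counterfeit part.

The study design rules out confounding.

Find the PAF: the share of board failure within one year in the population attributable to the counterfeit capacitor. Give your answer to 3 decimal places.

p₁ = 0.777, p₀ = 0.3.
Overall risk P(Y=1) = π·p₁ + (1−π)·p₀ = 0.685×0.777 + 0.315×0.3 = 0.62675.
Under exogeneity, PAF = [P(Y=1) − p₀] / P(Y=1).
PAF = (0.62675 − 0.3) / 0.62675 ≈ 0.5213

PAF ≈ 0.521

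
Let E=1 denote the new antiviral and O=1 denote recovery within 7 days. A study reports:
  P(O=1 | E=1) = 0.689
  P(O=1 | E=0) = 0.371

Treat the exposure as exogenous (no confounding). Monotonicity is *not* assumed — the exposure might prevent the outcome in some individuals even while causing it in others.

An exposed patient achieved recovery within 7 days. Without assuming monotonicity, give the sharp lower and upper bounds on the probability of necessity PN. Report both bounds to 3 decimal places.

Let p₁ = 0.689, p₀ = 0.371.
Under exogeneity alone the bounds on PN are max{0,(p₁−p₀)/p₁} ≤ PN ≤ min{1,(1−p₀)/p₁}.
  lower = (p₁ − p₀)/p₁ = 0.318 / 0.689 ≈ 0.4615
  upper = min{1, (1 − p₀)/p₁} = 0.629 / 0.689 ≈ 0.9129

0.462 ≤ PN ≤ 0.913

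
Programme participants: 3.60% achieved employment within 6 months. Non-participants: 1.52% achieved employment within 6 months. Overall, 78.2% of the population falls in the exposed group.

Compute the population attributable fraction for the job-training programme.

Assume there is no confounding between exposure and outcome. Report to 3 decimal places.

PAF ≈ 0.517

p₁ = 0.036, p₀ = 0.0152.
Overall risk P(Y=1) = π·p₁ + (1−π)·p₀ = 0.782×0.036 + 0.218×0.0152 = 0.031466.
Under exogeneity, PAF = [P(Y=1) − p₀] / P(Y=1).
PAF = (0.031466 − 0.0152) / 0.031466 ≈ 0.5169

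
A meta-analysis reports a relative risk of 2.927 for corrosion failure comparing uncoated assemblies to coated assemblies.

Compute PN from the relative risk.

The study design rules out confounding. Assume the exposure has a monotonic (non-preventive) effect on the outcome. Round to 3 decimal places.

PN ≈ 0.658

Under exogeneity and monotonicity, PN = (RR − 1) / RR = 1 − 1/RR.
PN = (2.927 − 1) / 2.927 = 1.927 / 2.927 ≈ 0.6584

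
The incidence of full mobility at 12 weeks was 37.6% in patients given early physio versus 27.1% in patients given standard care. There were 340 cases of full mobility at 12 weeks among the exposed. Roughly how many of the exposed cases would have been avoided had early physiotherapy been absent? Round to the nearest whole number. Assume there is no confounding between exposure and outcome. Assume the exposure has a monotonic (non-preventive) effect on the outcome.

p₁ = 0.376, p₀ = 0.271.
PN = (p₁ − p₀)/p₁ = (0.376 − 0.271) / 0.376 ≈ 0.27926.
Attributable cases ≈ PN × (exposed cases) = 0.27926 × 340 ≈ 94.95.

about 95 cases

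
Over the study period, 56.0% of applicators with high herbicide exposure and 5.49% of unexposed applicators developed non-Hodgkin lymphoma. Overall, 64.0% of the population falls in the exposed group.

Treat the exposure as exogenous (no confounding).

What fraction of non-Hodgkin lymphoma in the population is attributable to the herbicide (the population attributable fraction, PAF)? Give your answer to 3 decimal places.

PAF ≈ 0.855

p₁ = 0.56, p₀ = 0.0549.
Overall risk P(Y=1) = π·p₁ + (1−π)·p₀ = 0.64×0.56 + 0.36×0.0549 = 0.37816.
Under exogeneity, PAF = [P(Y=1) − p₀] / P(Y=1).
PAF = (0.37816 − 0.0549) / 0.37816 ≈ 0.8548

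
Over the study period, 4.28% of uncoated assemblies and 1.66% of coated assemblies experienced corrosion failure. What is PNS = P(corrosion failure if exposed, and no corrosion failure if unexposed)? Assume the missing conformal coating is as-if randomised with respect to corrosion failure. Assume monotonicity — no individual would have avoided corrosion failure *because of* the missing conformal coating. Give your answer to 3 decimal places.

PNS ≈ 0.026

p₁ = 0.0428, p₀ = 0.0166.
Under exogeneity and monotonicity, PNS = p₁ − p₀.
PNS = 0.0428 − 0.0166 = 0.0262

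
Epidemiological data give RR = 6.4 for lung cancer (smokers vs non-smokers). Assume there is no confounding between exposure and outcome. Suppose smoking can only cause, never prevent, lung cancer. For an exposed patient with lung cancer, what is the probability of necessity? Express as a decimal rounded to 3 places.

Under exogeneity and monotonicity, PN = (RR − 1) / RR = 1 − 1/RR.
PN = (6.4 − 1) / 6.4 = 5.4 / 6.4 ≈ 0.8438

PN ≈ 0.844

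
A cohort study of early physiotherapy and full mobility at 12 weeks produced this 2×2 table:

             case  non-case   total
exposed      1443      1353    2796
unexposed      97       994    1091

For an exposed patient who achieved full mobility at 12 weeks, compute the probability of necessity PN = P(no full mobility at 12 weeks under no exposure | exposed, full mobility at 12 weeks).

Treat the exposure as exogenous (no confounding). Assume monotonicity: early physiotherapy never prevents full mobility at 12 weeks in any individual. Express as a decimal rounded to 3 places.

p₁ = P(outcome | exposed) = 1443/2796 = 0.51609
p₀ = P(outcome | unexposed) = 97/1091 = 0.088909
Under exogeneity and monotonicity, PN = (p₁ − p₀)/p₁.
PN = (0.51609 − 0.088909) / 0.51609 ≈ 0.8277

PN ≈ 0.828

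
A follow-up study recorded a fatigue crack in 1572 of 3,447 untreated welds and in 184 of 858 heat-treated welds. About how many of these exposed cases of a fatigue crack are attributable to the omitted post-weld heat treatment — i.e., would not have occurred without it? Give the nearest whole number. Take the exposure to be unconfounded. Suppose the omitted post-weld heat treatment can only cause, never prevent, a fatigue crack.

p₁ = P(outcome | exposed) = 1572/3447 = 0.45605
p₀ = P(outcome | unexposed) = 184/858 = 0.21445
PN = (p₁ − p₀)/p₁ = (0.45605 − 0.21445) / 0.45605 ≈ 0.52976.
Attributable cases ≈ PN × (exposed cases) = 0.52976 × 1572 ≈ 832.78.

about 833 cases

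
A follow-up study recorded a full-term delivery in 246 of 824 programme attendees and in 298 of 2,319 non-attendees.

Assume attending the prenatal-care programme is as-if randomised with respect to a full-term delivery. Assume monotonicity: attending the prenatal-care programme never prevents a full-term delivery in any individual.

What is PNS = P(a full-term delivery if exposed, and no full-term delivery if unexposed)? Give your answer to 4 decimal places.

PNS ≈ 0.1700

p₁ = P(outcome | exposed) = 246/824 = 0.29854
p₀ = P(outcome | unexposed) = 298/2319 = 0.1285
Under exogeneity and monotonicity, PNS = p₁ − p₀.
PNS = 0.29854 − 0.1285 = 0.17004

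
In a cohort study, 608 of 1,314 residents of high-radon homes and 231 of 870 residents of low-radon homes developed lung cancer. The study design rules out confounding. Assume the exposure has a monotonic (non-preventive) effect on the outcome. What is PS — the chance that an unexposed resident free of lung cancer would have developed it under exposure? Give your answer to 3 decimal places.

p₁ = P(outcome | exposed) = 608/1314 = 0.46271
p₀ = P(outcome | unexposed) = 231/870 = 0.26552
Under exogeneity and monotonicity, PS = (p₁ − p₀) / (1 − p₀).
PS = (0.46271 − 0.26552) / (1 − 0.26552) = 0.19719 / 0.73448 ≈ 0.2685

PS ≈ 0.268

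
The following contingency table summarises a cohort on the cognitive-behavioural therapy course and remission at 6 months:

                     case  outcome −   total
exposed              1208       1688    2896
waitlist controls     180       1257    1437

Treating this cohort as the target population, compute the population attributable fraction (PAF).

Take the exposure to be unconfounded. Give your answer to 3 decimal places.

p₁ = P(outcome | exposed) = 1208/2896 = 0.41713
p₀ = P(outcome | unexposed) = 180/1437 = 0.12526
Exposure prevalence π = 2896/4333 = 0.66836; overall risk P(Y=1) = 0.32033.
Under exogeneity, PAF = [P(Y=1) − p₀]/P(Y=1).
PAF = (0.32033 − 0.12526) / 0.32033 ≈ 0.6090

PAF ≈ 0.609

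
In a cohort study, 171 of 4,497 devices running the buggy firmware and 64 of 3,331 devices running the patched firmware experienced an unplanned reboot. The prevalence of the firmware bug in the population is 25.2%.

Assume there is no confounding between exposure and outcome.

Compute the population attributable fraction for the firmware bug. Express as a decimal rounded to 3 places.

PAF ≈ 0.198

p₁ = P(outcome | exposed) = 171/4497 = 0.038025
p₀ = P(outcome | unexposed) = 64/3331 = 0.019213
Overall risk P(Y=1) = π·p₁ + (1−π)·p₀ = 0.252×0.038025 + 0.748×0.019213 = 0.023954.
Under exogeneity, PAF = [P(Y=1) − p₀] / P(Y=1).
PAF = (0.023954 − 0.019213) / 0.023954 ≈ 0.1979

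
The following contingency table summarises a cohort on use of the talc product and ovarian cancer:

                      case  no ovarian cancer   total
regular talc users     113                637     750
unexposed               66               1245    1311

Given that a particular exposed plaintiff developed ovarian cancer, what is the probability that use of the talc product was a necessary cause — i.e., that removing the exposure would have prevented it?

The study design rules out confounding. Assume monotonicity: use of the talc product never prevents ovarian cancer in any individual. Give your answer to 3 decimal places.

PN ≈ 0.666

p₁ = P(outcome | exposed) = 113/750 = 0.15067
p₀ = P(outcome | unexposed) = 66/1311 = 0.050343
Under exogeneity and monotonicity, PN = (p₁ − p₀)/p₁.
PN = (0.15067 − 0.050343) / 0.15067 ≈ 0.6659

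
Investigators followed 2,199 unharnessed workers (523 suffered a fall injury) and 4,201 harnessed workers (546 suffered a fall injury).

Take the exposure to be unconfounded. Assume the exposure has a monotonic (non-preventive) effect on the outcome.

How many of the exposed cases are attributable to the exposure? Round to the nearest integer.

p₁ = P(outcome | exposed) = 523/2199 = 0.23784
p₀ = P(outcome | unexposed) = 546/4201 = 0.12997
PN = (p₁ − p₀)/p₁ = (0.23784 − 0.12997) / 0.23784 ≈ 0.45353.
Attributable cases ≈ PN × (exposed cases) = 0.45353 × 523 ≈ 237.20.

about 237 cases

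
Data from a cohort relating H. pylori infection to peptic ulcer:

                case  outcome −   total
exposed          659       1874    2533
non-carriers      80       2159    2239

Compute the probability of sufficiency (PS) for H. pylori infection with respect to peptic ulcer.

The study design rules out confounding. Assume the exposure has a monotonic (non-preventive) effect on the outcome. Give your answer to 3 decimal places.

PS ≈ 0.233

p₁ = P(outcome | exposed) = 659/2533 = 0.26017
p₀ = P(outcome | unexposed) = 80/2239 = 0.03573
Under exogeneity and monotonicity, PS = (p₁ − p₀) / (1 − p₀).
PS = (0.26017 − 0.03573) / (1 − 0.03573) = 0.22444 / 0.96427 ≈ 0.2328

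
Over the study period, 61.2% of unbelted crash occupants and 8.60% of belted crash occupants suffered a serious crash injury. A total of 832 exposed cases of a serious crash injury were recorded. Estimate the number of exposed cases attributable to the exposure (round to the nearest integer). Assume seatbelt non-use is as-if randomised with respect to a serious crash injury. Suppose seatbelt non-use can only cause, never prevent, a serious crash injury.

p₁ = 0.612, p₀ = 0.086.
PN = (p₁ − p₀)/p₁ = (0.612 − 0.086) / 0.612 ≈ 0.85948.
Attributable cases ≈ PN × (exposed cases) = 0.85948 × 832 ≈ 715.08.

about 715 cases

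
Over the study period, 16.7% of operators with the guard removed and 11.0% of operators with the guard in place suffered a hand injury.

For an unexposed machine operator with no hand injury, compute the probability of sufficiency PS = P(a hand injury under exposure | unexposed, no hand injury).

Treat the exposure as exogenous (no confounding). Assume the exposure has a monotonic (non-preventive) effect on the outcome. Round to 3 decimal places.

p₁ = 0.167, p₀ = 0.11.
Under exogeneity and monotonicity, PS = (p₁ − p₀) / (1 − p₀).
PS = (0.167 − 0.11) / (1 − 0.11) = 0.057 / 0.89 ≈ 0.0640

PS ≈ 0.064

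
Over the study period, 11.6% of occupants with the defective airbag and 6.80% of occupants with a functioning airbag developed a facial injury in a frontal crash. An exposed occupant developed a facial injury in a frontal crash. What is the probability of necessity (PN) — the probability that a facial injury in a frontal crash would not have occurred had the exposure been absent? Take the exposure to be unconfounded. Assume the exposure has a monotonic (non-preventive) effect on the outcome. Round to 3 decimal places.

PN ≈ 0.414

p₁ = 0.116, p₀ = 0.068.
Under exogeneity and monotonicity, PN = (p₁ − p₀) / p₁.
PN = (0.116 − 0.068) / 0.116 = 0.048 / 0.116 ≈ 0.4138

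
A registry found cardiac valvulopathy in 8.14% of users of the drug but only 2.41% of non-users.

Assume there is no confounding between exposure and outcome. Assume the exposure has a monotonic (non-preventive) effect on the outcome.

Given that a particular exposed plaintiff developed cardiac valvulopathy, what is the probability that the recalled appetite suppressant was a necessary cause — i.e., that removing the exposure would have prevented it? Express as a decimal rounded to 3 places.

PN ≈ 0.704

p₁ = 0.0814, p₀ = 0.0241.
Under exogeneity and monotonicity, PN = (p₁ − p₀) / p₁.
PN = (0.0814 − 0.0241) / 0.0814 = 0.0573 / 0.0814 ≈ 0.7039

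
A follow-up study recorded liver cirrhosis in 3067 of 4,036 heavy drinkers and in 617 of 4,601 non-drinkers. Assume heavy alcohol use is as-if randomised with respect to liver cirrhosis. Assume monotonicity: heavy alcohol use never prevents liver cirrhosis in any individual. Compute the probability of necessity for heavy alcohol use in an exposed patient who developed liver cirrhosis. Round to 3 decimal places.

p₁ = P(outcome | exposed) = 3067/4036 = 0.75991
p₀ = P(outcome | unexposed) = 617/4601 = 0.1341
Under exogeneity and monotonicity, PN = (p₁ − p₀) / p₁.
PN = (0.75991 − 0.1341) / 0.75991 = 0.62581 / 0.75991 ≈ 0.8235

PN ≈ 0.824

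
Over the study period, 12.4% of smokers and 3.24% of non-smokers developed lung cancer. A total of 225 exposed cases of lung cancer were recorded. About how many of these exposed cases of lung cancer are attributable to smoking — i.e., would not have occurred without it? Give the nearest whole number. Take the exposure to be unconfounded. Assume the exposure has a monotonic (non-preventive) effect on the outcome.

about 166 cases

p₁ = 0.124, p₀ = 0.0324.
PN = (p₁ − p₀)/p₁ = (0.124 − 0.0324) / 0.124 ≈ 0.73871.
Attributable cases ≈ PN × (exposed cases) = 0.73871 × 225 ≈ 166.21.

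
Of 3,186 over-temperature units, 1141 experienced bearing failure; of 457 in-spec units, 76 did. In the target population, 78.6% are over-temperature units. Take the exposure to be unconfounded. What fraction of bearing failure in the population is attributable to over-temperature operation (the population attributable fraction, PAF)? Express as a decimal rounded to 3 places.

p₁ = P(outcome | exposed) = 1141/3186 = 0.35813
p₀ = P(outcome | unexposed) = 76/457 = 0.1663
Overall risk P(Y=1) = π·p₁ + (1−π)·p₀ = 0.786×0.35813 + 0.214×0.1663 = 0.31708.
Under exogeneity, PAF = [P(Y=1) − p₀] / P(Y=1).
PAF = (0.31708 − 0.1663) / 0.31708 ≈ 0.4755

PAF ≈ 0.476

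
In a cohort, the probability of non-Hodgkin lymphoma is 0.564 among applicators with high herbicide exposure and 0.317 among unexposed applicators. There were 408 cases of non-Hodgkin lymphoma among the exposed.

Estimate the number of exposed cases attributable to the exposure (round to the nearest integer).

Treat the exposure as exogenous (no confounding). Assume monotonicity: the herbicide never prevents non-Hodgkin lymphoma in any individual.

about 179 cases

Let p₁ = 0.564, p₀ = 0.317.
PN = (p₁ − p₀)/p₁ = (0.564 − 0.317) / 0.564 ≈ 0.43794.
Attributable cases ≈ PN × (exposed cases) = 0.43794 × 408 ≈ 178.68.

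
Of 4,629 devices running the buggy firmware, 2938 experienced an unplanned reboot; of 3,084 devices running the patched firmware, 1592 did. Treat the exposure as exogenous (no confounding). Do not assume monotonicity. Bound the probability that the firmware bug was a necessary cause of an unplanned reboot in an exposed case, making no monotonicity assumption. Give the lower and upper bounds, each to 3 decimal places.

0.187 ≤ PN ≤ 0.762

p₁ = P(outcome | exposed) = 2938/4629 = 0.63469
p₀ = P(outcome | unexposed) = 1592/3084 = 0.51621
Under exogeneity alone the bounds on PN are max{0,(p₁−p₀)/p₁} ≤ PN ≤ min{1,(1−p₀)/p₁}.
  lower = (p₁ − p₀)/p₁ = 0.11848 / 0.63469 ≈ 0.1867
  upper = min{1, (1 − p₀)/p₁} = 0.48379 / 0.63469 ≈ 0.7622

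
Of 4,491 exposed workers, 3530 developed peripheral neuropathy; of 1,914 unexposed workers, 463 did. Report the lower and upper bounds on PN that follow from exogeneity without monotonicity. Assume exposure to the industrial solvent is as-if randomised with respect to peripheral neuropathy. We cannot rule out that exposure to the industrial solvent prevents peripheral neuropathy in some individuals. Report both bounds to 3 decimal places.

p₁ = P(outcome | exposed) = 3530/4491 = 0.78602
p₀ = P(outcome | unexposed) = 463/1914 = 0.2419
Under exogeneity alone the bounds on PN are max{0,(p₁−p₀)/p₁} ≤ PN ≤ min{1,(1−p₀)/p₁}.
  lower = (p₁ − p₀)/p₁ = 0.54411 / 0.78602 ≈ 0.6922
  upper = min{1, (1 − p₀)/p₁} = 0.7581 / 0.78602 ≈ 0.9645

0.692 ≤ PN ≤ 0.964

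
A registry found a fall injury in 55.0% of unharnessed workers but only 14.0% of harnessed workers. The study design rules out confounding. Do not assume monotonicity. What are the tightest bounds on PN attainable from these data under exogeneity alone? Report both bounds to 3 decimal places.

p₁ = 0.55, p₀ = 0.14.
Under exogeneity alone the bounds on PN are max{0,(p₁−p₀)/p₁} ≤ PN ≤ min{1,(1−p₀)/p₁}.
  lower = (p₁ − p₀)/p₁ = 0.41 / 0.55 ≈ 0.7455
  upper = min{1, (1 − p₀)/p₁} = 0.86 / 0.55 ≈ 1.5636 → capped at 1

0.745 ≤ PN ≤ 1.000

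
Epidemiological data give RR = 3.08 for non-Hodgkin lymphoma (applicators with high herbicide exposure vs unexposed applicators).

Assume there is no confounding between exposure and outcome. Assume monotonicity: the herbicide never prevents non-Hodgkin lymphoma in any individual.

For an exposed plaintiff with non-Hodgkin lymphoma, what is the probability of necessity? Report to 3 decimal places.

PN ≈ 0.675

Under exogeneity and monotonicity, PN = (RR − 1) / RR = 1 − 1/RR.
PN = (3.08 − 1) / 3.08 = 2.08 / 3.08 ≈ 0.6753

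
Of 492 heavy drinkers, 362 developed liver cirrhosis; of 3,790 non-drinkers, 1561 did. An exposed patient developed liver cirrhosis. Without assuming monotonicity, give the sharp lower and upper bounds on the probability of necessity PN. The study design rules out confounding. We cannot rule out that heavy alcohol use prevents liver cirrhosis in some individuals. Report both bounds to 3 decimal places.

p₁ = P(outcome | exposed) = 362/492 = 0.73577
p₀ = P(outcome | unexposed) = 1561/3790 = 0.41187
Under exogeneity alone the bounds on PN are max{0,(p₁−p₀)/p₁} ≤ PN ≤ min{1,(1−p₀)/p₁}.
  lower = (p₁ − p₀)/p₁ = 0.3239 / 0.73577 ≈ 0.4402
  upper = min{1, (1 − p₀)/p₁} = 0.58813 / 0.73577 ≈ 0.7993

0.440 ≤ PN ≤ 0.799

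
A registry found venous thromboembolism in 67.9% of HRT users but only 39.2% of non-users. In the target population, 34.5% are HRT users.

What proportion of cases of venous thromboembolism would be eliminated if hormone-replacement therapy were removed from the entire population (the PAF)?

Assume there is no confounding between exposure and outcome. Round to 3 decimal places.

PAF ≈ 0.202

p₁ = 0.679, p₀ = 0.392.
Overall risk P(Y=1) = π·p₁ + (1−π)·p₀ = 0.345×0.679 + 0.655×0.392 = 0.49102.
Under exogeneity, PAF = [P(Y=1) − p₀] / P(Y=1).
PAF = (0.49102 − 0.392) / 0.49102 ≈ 0.2017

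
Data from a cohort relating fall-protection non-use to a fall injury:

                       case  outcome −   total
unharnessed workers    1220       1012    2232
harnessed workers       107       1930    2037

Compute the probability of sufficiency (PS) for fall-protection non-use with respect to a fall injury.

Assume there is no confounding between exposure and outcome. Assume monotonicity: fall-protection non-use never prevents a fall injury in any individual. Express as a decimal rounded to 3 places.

PS ≈ 0.521

p₁ = P(outcome | exposed) = 1220/2232 = 0.54659
p₀ = P(outcome | unexposed) = 107/2037 = 0.052528
Under exogeneity and monotonicity, PS = (p₁ − p₀)/(1 − p₀).
PS = (0.54659 − 0.052528) / 0.94747 ≈ 0.5215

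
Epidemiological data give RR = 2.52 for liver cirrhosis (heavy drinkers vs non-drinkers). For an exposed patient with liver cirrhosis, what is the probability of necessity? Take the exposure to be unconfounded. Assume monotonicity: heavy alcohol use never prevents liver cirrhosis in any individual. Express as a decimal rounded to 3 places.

PN ≈ 0.603

Under exogeneity and monotonicity, PN = (RR − 1) / RR = 1 − 1/RR.
PN = (2.52 − 1) / 2.52 = 1.52 / 2.52 ≈ 0.6032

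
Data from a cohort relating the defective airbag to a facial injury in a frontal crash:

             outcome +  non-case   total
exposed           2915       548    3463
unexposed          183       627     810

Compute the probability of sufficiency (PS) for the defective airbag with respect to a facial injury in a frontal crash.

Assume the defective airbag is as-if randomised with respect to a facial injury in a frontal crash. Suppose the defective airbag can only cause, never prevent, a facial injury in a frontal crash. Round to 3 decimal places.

p₁ = P(outcome | exposed) = 2915/3463 = 0.84176
p₀ = P(outcome | unexposed) = 183/810 = 0.22593
Under exogeneity and monotonicity, PS = (p₁ − p₀) / (1 − p₀).
PS = (0.84176 − 0.22593) / (1 − 0.22593) = 0.61583 / 0.77407 ≈ 0.7956

PS ≈ 0.796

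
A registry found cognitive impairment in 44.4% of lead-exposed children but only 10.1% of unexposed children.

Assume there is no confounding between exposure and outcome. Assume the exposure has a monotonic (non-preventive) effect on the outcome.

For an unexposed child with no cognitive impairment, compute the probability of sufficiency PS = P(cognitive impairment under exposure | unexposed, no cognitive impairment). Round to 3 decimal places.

p₁ = 0.444, p₀ = 0.101.
Under exogeneity and monotonicity, PS = (p₁ − p₀) / (1 − p₀).
PS = (0.444 − 0.101) / (1 − 0.101) = 0.343 / 0.899 ≈ 0.3815

PS ≈ 0.382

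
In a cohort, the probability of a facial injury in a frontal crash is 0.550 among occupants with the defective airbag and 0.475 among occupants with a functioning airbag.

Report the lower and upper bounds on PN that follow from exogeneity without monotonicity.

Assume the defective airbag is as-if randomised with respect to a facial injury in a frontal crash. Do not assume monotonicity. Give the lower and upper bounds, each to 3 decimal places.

Let p₁ = 0.55, p₀ = 0.475.
Under exogeneity alone the bounds on PN are max{0,(p₁−p₀)/p₁} ≤ PN ≤ min{1,(1−p₀)/p₁}.
  lower = (p₁ − p₀)/p₁ = 0.075 / 0.55 ≈ 0.1364
  upper = min{1, (1 − p₀)/p₁} = 0.525 / 0.55 ≈ 0.9545

0.136 ≤ PN ≤ 0.955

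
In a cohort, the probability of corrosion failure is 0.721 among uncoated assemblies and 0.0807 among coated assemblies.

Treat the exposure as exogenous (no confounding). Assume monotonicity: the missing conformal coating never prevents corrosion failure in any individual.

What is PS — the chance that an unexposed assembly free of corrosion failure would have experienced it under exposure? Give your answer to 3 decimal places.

PS ≈ 0.697

Let p₁ = 0.721, p₀ = 0.0807.
Under exogeneity and monotonicity, PS = (p₁ − p₀) / (1 − p₀).
PS = (0.721 − 0.0807) / (1 − 0.0807) = 0.6403 / 0.9193 ≈ 0.6965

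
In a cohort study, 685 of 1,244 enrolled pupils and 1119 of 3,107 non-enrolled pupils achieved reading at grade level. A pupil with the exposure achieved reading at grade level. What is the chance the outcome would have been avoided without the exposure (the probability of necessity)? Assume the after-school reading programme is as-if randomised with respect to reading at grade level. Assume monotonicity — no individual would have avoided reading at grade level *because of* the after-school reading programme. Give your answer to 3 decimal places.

PN ≈ 0.346

p₁ = P(outcome | exposed) = 685/1244 = 0.55064
p₀ = P(outcome | unexposed) = 1119/3107 = 0.36015
Under exogeneity and monotonicity, PN = (p₁ − p₀) / p₁.
PN = (0.55064 − 0.36015) / 0.55064 = 0.19049 / 0.55064 ≈ 0.3459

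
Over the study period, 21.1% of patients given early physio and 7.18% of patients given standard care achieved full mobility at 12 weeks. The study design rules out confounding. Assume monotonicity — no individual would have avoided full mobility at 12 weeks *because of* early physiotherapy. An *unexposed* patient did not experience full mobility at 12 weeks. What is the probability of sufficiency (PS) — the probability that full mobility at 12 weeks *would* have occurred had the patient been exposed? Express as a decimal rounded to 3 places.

PS ≈ 0.150

p₁ = 0.211, p₀ = 0.0718.
Under exogeneity and monotonicity, PS = (p₁ − p₀) / (1 − p₀).
PS = (0.211 − 0.0718) / (1 − 0.0718) = 0.1392 / 0.9282 ≈ 0.1500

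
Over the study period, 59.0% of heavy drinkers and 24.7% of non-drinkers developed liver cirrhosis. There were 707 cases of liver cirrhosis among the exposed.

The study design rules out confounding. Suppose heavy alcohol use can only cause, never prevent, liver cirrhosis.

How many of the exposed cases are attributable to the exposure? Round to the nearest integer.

p₁ = 0.59, p₀ = 0.247.
PN = (p₁ − p₀)/p₁ = (0.59 − 0.247) / 0.59 ≈ 0.58136.
Attributable cases ≈ PN × (exposed cases) = 0.58136 × 707 ≈ 411.02.

about 411 cases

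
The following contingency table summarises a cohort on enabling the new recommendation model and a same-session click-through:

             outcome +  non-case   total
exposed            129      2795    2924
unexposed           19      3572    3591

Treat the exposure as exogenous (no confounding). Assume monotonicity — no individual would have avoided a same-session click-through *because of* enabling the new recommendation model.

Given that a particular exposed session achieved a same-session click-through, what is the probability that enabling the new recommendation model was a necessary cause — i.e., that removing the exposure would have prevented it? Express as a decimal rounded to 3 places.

p₁ = P(outcome | exposed) = 129/2924 = 0.044118
p₀ = P(outcome | unexposed) = 19/3591 = 0.005291
Under exogeneity and monotonicity, PN = (p₁ − p₀) / p₁.
PN = (0.044118 − 0.005291) / 0.044118 = 0.038827 / 0.044118 ≈ 0.8801

PN ≈ 0.880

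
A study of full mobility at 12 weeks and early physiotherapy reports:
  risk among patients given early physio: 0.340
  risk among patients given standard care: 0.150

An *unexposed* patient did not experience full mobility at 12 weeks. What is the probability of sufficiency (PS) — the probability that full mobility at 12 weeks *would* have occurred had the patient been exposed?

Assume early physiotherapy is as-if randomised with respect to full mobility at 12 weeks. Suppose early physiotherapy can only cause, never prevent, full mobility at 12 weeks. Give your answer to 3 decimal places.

Let p₁ = 0.34, p₀ = 0.15.
Under exogeneity and monotonicity, PS = (p₁ − p₀) / (1 − p₀).
PS = (0.34 − 0.15) / (1 − 0.15) = 0.19 / 0.85 ≈ 0.2235

PS ≈ 0.224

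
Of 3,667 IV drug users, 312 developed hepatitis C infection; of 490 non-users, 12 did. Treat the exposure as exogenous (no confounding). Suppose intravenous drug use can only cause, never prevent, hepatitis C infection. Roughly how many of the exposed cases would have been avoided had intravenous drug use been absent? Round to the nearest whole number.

about 222 cases

p₁ = P(outcome | exposed) = 312/3667 = 0.085083
p₀ = P(outcome | unexposed) = 12/490 = 0.02449
PN = (p₁ − p₀)/p₁ = (0.085083 − 0.02449) / 0.085083 ≈ 0.71217.
Attributable cases ≈ PN × (exposed cases) = 0.71217 × 312 ≈ 222.20.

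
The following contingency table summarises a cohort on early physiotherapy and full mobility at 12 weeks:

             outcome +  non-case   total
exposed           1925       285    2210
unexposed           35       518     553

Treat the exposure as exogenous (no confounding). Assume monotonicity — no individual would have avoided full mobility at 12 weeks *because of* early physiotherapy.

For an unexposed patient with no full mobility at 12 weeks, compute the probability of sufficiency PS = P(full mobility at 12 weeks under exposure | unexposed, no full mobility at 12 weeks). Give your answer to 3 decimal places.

PS ≈ 0.862

p₁ = P(outcome | exposed) = 1925/2210 = 0.87104
p₀ = P(outcome | unexposed) = 35/553 = 0.063291
Under exogeneity and monotonicity, PS = (p₁ − p₀)/(1 − p₀).
PS = (0.87104 − 0.063291) / 0.93671 ≈ 0.8623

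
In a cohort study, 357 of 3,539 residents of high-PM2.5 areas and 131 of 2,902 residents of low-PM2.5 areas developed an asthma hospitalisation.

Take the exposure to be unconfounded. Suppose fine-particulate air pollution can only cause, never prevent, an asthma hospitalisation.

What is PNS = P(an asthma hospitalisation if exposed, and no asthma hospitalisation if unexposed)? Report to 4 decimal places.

PNS ≈ 0.0557

p₁ = P(outcome | exposed) = 357/3539 = 0.10088
p₀ = P(outcome | unexposed) = 131/2902 = 0.045141
Under exogeneity and monotonicity, PNS = p₁ − p₀.
PNS = 0.10088 − 0.045141 = 0.055735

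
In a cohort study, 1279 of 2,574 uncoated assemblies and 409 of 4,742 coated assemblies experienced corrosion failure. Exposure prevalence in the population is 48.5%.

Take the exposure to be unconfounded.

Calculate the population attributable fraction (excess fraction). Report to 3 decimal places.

p₁ = P(outcome | exposed) = 1279/2574 = 0.49689
p₀ = P(outcome | unexposed) = 409/4742 = 0.086251
Overall risk P(Y=1) = π·p₁ + (1−π)·p₀ = 0.485×0.49689 + 0.515×0.086251 = 0.28541.
Under exogeneity, PAF = [P(Y=1) − p₀] / P(Y=1).
PAF = (0.28541 − 0.086251) / 0.28541 ≈ 0.6978

PAF ≈ 0.698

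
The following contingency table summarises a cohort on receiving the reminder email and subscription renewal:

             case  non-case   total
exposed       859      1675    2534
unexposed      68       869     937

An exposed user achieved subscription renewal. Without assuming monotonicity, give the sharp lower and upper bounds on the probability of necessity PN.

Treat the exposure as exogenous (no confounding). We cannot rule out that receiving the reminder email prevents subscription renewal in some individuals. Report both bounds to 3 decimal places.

p₁ = P(outcome | exposed) = 859/2534 = 0.33899
p₀ = P(outcome | unexposed) = 68/937 = 0.072572
Under exogeneity alone the bounds on PN are max{0,(p₁−p₀)/p₁} ≤ PN ≤ min{1,(1−p₀)/p₁}.
  lower = (p₁ − p₀)/p₁ = 0.26642 / 0.33899 ≈ 0.7859
  upper = min{1, (1 − p₀)/p₁} = 0.92743 / 0.33899 ≈ 2.7359 → capped at 1

0.786 ≤ PN ≤ 1.000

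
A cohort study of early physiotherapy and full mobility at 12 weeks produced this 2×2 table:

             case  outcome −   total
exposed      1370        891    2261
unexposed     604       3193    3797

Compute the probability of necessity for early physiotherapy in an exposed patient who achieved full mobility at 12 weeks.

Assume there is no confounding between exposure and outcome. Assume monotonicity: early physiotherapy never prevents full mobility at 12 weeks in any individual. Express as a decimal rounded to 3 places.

p₁ = P(outcome | exposed) = 1370/2261 = 0.60593
p₀ = P(outcome | unexposed) = 604/3797 = 0.15907
Under exogeneity and monotonicity, PN = (p₁ − p₀)/p₁.
PN = (0.60593 − 0.15907) / 0.60593 ≈ 0.7375

PN ≈ 0.737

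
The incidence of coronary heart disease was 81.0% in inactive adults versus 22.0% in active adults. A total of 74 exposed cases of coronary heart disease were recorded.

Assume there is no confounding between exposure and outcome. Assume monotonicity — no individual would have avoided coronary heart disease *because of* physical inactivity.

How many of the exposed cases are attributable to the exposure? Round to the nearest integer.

about 54 cases

p₁ = 0.81, p₀ = 0.22.
PN = (p₁ − p₀)/p₁ = (0.81 − 0.22) / 0.81 ≈ 0.72840.
Attributable cases ≈ PN × (exposed cases) = 0.72840 × 74 ≈ 53.90.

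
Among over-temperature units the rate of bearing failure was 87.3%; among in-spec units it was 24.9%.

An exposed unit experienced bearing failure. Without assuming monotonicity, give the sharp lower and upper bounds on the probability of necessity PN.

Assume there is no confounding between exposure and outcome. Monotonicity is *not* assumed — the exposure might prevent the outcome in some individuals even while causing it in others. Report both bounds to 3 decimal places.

0.715 ≤ PN ≤ 0.860

p₁ = 0.873, p₀ = 0.249.
Under exogeneity alone the bounds on PN are max{0,(p₁−p₀)/p₁} ≤ PN ≤ min{1,(1−p₀)/p₁}.
  lower = (p₁ − p₀)/p₁ = 0.624 / 0.873 ≈ 0.7148
  upper = min{1, (1 − p₀)/p₁} = 0.751 / 0.873 ≈ 0.8603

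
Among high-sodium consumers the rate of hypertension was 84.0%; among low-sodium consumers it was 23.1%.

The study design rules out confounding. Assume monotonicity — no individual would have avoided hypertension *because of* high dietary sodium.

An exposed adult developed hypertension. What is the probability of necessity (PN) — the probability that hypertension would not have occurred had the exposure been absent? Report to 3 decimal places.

PN ≈ 0.725

p₁ = 0.84, p₀ = 0.231.
Under exogeneity and monotonicity, PN = (p₁ − p₀) / p₁.
PN = (0.84 − 0.231) / 0.84 = 0.609 / 0.84 ≈ 0.7250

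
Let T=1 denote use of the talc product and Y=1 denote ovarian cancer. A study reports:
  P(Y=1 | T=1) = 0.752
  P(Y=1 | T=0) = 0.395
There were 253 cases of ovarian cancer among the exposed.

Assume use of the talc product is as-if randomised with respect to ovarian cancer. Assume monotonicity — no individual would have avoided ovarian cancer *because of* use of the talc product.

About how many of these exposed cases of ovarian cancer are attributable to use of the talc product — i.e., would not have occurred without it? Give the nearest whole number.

Let p₁ = 0.752, p₀ = 0.395.
PN = (p₁ − p₀)/p₁ = (0.752 − 0.395) / 0.752 ≈ 0.47473.
Attributable cases ≈ PN × (exposed cases) = 0.47473 × 253 ≈ 120.11.

about 120 cases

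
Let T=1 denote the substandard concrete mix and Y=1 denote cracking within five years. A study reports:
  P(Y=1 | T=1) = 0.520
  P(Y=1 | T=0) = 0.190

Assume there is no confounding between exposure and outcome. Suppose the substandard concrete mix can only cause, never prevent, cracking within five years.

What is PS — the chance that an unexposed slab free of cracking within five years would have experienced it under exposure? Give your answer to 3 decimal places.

PS ≈ 0.407

Let p₁ = 0.52, p₀ = 0.19.
Under exogeneity and monotonicity, PS = (p₁ − p₀) / (1 − p₀).
PS = (0.52 − 0.19) / (1 − 0.19) = 0.33 / 0.81 ≈ 0.4074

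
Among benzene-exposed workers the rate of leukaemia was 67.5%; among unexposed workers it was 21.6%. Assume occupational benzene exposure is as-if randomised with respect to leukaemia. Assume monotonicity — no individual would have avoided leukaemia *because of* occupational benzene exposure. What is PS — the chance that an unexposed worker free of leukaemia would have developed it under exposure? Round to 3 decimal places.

p₁ = 0.675, p₀ = 0.216.
Under exogeneity and monotonicity, PS = (p₁ − p₀) / (1 − p₀).
PS = (0.675 − 0.216) / (1 − 0.216) = 0.459 / 0.784 ≈ 0.5855

PS ≈ 0.585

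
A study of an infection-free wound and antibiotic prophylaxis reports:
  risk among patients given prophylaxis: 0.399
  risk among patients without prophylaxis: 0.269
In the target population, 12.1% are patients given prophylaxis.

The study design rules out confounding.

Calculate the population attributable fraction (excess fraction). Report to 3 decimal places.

PAF ≈ 0.055

Let p₁ = 0.399, p₀ = 0.269.
Overall risk P(Y=1) = π·p₁ + (1−π)·p₀ = 0.121×0.399 + 0.879×0.269 = 0.28473.
Under exogeneity, PAF = [P(Y=1) − p₀] / P(Y=1).
PAF = (0.28473 − 0.269) / 0.28473 ≈ 0.0552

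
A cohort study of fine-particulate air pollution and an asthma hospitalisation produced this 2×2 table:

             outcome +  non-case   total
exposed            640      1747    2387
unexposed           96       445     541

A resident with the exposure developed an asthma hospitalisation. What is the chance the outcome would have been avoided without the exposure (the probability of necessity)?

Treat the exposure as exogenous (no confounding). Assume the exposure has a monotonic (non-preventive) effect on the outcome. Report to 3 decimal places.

p₁ = P(outcome | exposed) = 640/2387 = 0.26812
p₀ = P(outcome | unexposed) = 96/541 = 0.17745
Under exogeneity and monotonicity, PN = (p₁ − p₀)/p₁.
PN = (0.26812 − 0.17745) / 0.26812 ≈ 0.3382

PN ≈ 0.338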